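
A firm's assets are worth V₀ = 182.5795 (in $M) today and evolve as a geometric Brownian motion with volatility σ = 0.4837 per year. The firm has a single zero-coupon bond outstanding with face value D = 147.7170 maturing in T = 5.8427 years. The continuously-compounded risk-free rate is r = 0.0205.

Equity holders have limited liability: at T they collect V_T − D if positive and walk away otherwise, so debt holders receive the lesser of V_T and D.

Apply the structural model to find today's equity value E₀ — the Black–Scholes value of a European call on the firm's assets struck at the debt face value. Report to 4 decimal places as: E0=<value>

Equity is a call on the firm's assets struck at D = 147.7170:
d₁ = [ln(V₀/D) + (r + σ²/2)T] / (σ√T)
   = [ln(182.5795/147.7170) + (0.0205 + 0.5·0.4837²)·5.8427] / (0.4837·√5.8427)
   = [0.211887 + 0.803271] / 1.169184 = 0.868262
d₂ = d₁ − σ√T = 0.868262 − 1.169184 = -0.300922
N(d₁) = 0.807375,  N(d₂) = 0.381737,  e^(−rT) = 0.887120
E₀ = V₀·N(d₁) − D·e^(−rT)·N(d₂)
   = 182.5795·0.807375 − 147.7170·0.887120·0.381737 = 97.386211

E0=97.3862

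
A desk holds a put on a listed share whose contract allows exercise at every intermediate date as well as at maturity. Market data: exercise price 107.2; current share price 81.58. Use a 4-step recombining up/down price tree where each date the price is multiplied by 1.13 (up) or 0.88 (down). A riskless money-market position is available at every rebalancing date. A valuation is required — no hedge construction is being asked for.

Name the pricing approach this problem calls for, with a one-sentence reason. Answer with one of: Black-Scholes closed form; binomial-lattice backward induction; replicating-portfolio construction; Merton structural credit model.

Key observation: with exercise allowed before expiry on a discrete up/down model (4 steps from spot 81.58), the strike-107.2 put's value must be rolled back through the tree testing early exercise at each node.

framework: binomial-lattice backward induction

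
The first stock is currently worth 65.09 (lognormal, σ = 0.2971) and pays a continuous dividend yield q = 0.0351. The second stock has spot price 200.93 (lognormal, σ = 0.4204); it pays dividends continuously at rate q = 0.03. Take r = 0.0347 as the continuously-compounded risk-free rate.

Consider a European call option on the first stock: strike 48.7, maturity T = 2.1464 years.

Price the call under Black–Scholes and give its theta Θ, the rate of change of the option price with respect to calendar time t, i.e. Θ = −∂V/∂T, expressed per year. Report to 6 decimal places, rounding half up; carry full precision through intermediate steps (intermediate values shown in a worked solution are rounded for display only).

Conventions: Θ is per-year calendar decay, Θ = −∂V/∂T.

σ√T = 0.2971·√2.1464 = 0.435269
d₁ = (ln(S/K) + (r−q+σ²/2)T) / (σ√T) = (ln(65.09/48.7) + (0.0347−0.0351+0.2971²/2)·2.1464) / 0.435269 = (0.290092 + 0.093871) / 0.435269 = 0.882128
d₂ = d₁ − σ√T = 0.882128 − 0.435269 = 0.446858
e^{−rT} = 0.928226
e^{−qT} = 0.927429
N(d₁) = 0.811146,  N(d₂) = 0.672511
Call price V = S·e^{−qT}·N(d₁) − K·e^{−rT}·N(d₂) = 48.965951 − 30.400608 = 18.565343
φ(d₁) = (1/√(2π))·e^{−d₁²/2} = 0.270357
Θ = −S·e^{−qT}·φ(d₁)·σ/(2√T) + q·S·e^{−qT}·N(d₁) − r·K·e^{−rT}·N(d₂) = −1.654816 + 1.718705 − 1.054901 = -0.991012

price = 18.565343
Θ = -0.991012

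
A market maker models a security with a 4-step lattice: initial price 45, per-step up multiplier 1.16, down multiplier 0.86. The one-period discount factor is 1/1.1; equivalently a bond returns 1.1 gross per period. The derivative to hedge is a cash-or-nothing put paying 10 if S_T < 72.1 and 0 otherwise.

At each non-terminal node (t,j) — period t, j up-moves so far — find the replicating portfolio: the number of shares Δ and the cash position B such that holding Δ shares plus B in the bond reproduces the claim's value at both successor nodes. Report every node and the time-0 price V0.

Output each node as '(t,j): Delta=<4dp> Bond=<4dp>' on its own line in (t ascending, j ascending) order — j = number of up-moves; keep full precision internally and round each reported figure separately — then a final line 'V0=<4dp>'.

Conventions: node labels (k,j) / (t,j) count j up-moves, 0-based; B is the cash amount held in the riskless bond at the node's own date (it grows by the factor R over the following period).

No-arbitrage ⇒ martingale measure with p* = (R−d)/(u−d) = 0.8000.
Terminal payoffs: V(4,0)=10.0000, V(4,1)=10.0000, V(4,2)=10.0000, V(4,3)=10.0000, V(4,4)=0.0000
Node (3,0) S=28.6225: V=(p*·10.0000+(1−p*)·10.0000)/1.1=9.0909; Δ=(10.0000−10.0000)/(33.2021−24.6154)=0.0000; B=V−Δ·S=9.0909
Node (3,1) S=38.6071: V=(p*·10.0000+(1−p*)·10.0000)/1.1=9.0909; Δ=(10.0000−10.0000)/(44.7843−33.2021)=0.0000; B=V−Δ·S=9.0909
Node (3,2) S=52.0747: V=(p*·10.0000+(1−p*)·10.0000)/1.1=9.0909; Δ=(10.0000−10.0000)/(60.4067−44.7843)=0.0000; B=V−Δ·S=9.0909
Node (3,3) S=70.2403: V=(p*·0.0000+(1−p*)·10.0000)/1.1=1.8182; Δ=(0.0000−10.0000)/(81.4788−60.4067)=-0.4746; B=V−Δ·S=35.1515
Node (2,0) S=33.2820: V=(p*·9.0909+(1−p*)·9.0909)/1.1=8.2645; Δ=(9.0909−9.0909)/(38.6071−28.6225)=0.0000; B=V−Δ·S=8.2645
Node (2,1) S=44.8920: V=(p*·9.0909+(1−p*)·9.0909)/1.1=8.2645; Δ=(9.0909−9.0909)/(52.0747−38.6071)=0.0000; B=V−Δ·S=8.2645
Node (2,2) S=60.5520: V=(p*·1.8182+(1−p*)·9.0909)/1.1=2.9752; Δ=(1.8182−9.0909)/(70.2403−52.0747)=-0.4004; B=V−Δ·S=27.2176
Node (1,0) S=38.7000: V=(p*·8.2645+(1−p*)·8.2645)/1.1=7.5131; Δ=(8.2645−8.2645)/(44.8920−33.2820)=0.0000; B=V−Δ·S=7.5131
Node (1,1) S=52.2000: V=(p*·2.9752+(1−p*)·8.2645)/1.1=3.6664; Δ=(2.9752−8.2645)/(60.5520−44.8920)=-0.3378; B=V−Δ·S=21.2973
Node (0,0) S=45.0000: V=(p*·3.6664+(1−p*)·7.5131)/1.1=4.0325; Δ=(3.6664−7.5131)/(52.2000−38.7000)=-0.2849; B=V−Δ·S=16.8550
Verification: the root portfolio costs Δ(0,0)·S0 + B(0,0) = 4.0325, matching V0.

(0,0): Delta=-0.2849 Bond=16.8550
(1,0): Delta=0.0000 Bond=7.5131
(1,1): Delta=-0.3378 Bond=21.2973
(2,0): Delta=0.0000 Bond=8.2645
(2,1): Delta=0.0000 Bond=8.2645
(2,2): Delta=-0.4004 Bond=27.2176
(3,0): Delta=0.0000 Bond=9.0909
(3,1): Delta=0.0000 Bond=9.0909
(3,2): Delta=0.0000 Bond=9.0909
(3,3): Delta=-0.4746 Bond=35.1515
V0=4.0325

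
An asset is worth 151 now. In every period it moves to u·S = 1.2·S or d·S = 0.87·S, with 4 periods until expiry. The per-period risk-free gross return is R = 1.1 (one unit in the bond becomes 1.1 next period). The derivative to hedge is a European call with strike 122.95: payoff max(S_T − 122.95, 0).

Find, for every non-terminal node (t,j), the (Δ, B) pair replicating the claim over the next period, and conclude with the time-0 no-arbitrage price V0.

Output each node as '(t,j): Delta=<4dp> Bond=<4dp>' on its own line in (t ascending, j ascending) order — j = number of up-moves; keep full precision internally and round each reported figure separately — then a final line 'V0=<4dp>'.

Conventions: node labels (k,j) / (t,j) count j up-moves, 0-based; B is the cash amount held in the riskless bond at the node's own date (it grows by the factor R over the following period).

(0,0): Delta=0.9757 Bond=-79.9090
(1,0): Delta=0.9133 Bond=-79.7034
(1,1): Delta=0.9954 Bond=-91.4637
(2,0): Delta=0.6994 Bond=-63.2184
(2,1): Delta=0.9808 Bond=-98.3065
(2,2): Delta=1.0000 Bond=-101.6116
(3,0): Delta=0.0000 Bond=0.0000
(3,1): Delta=0.9198 Bond=-99.7752
(3,2): Delta=1.0000 Bond=-111.7727
(3,3): Delta=1.0000 Bond=-111.7727
V0=67.4257

Under the risk-neutral measure, an up-move has probability p* = (R−d)/(u−d) = 0.6970 and values discount at R = 1.1.
Terminal payoffs: V(4,0)=0.0000, V(4,1)=0.0000, V(4,2)=41.6303, V(4,3)=104.0574, V(4,4)=190.1636
Node (3,0) S=99.4340: V=(p*·0.0000+(1−p*)·0.0000)/1.1=0.0000; Δ=(0.0000−0.0000)/(119.3207−86.5075)=0.0000; B=V−Δ·S=0.0000
Node (3,1) S=137.1503: V=(p*·41.6303+(1−p*)·0.0000)/1.1=26.3773; Δ=(41.6303−0.0000)/(164.5803−119.3207)=0.9198; B=V−Δ·S=-99.7752
Node (3,2) S=189.1728: V=(p*·104.0574+(1−p*)·41.6303)/1.1=77.4001; Δ=(104.0574−41.6303)/(227.0074−164.5803)=1.0000; B=V−Δ·S=-111.7727
Node (3,3) S=260.9280: V=(p*·190.1636+(1−p*)·104.0574)/1.1=149.1553; Δ=(190.1636−104.0574)/(313.1136−227.0074)=1.0000; B=V−Δ·S=-111.7727
Node (2,0) S=114.2919: V=(p*·26.3773+(1−p*)·0.0000)/1.1=16.7129; Δ=(26.3773−0.0000)/(137.1503−99.4340)=0.6994; B=V−Δ·S=-63.2184
Node (2,1) S=157.6440: V=(p*·77.4001+(1−p*)·26.3773)/1.1=56.3079; Δ=(77.4001−26.3773)/(189.1728−137.1503)=0.9808; B=V−Δ·S=-98.3065
Node (2,2) S=217.4400: V=(p*·149.1553+(1−p*)·77.4001)/1.1=115.8284; Δ=(149.1553−77.4001)/(260.9280−189.1728)=1.0000; B=V−Δ·S=-101.6116
Node (1,0) S=131.3700: V=(p*·56.3079+(1−p*)·16.7129)/1.1=40.2813; Δ=(56.3079−16.7129)/(157.6440−114.2919)=0.9133; B=V−Δ·S=-79.7034
Node (1,1) S=181.2000: V=(p*·115.8284+(1−p*)·56.3079)/1.1=88.9017; Δ=(115.8284−56.3079)/(217.4400−157.6440)=0.9954; B=V−Δ·S=-91.4637
Node (0,0) S=151.0000: V=(p*·88.9017+(1−p*)·40.2813)/1.1=67.4257; Δ=(88.9017−40.2813)/(181.2000−131.3700)=0.9757; B=V−Δ·S=-79.9090
Sanity check at the root: Δ(0,0)·S0 + B(0,0) reproduces V0 = 67.4257.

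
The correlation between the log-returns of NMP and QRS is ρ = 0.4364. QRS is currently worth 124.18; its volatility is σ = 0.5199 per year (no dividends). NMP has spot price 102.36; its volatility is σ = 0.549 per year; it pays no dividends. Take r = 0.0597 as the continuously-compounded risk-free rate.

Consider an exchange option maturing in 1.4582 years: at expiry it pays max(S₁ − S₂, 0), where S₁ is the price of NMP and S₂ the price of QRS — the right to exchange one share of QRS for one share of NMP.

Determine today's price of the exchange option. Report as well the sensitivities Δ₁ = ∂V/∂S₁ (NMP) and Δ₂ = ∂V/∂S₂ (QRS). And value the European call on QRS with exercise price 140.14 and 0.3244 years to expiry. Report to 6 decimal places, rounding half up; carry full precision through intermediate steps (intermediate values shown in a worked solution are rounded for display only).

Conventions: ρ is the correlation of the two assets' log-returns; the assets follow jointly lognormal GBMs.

exchange price = 20.633032
Δ1 = 0.524389
Δ2 = -0.266093
price(QRS call K=140.14) = 9.650406

σ_eff = √(σ₁² + σ₂² − 2ρσ₁σ₂) = √(0.549² + 0.5199² − 2·0.4364·0.549·0.5199) = 0.567959
d₁ = (ln(S₁/S₂) + (q₂ − q₁ + σ_eff²/2)T) / (σ_eff√T) = (ln(102.36/124.18) + (0.0 − 0.0 + 0.161289)·1.4582) / 0.685845 = 0.061173
d₂ = d₁ − σ_eff√T = 0.061173 − 0.685845 = -0.624671
N(d₁) = 0.524389,  N(d₂) = 0.266093
V = S₁·e^{−q₁T}·N(d₁) − S₂·e^{−q₂T}·N(d₂) = 53.676505 − 33.043473 = 20.633032
Δ₁ = e^{−q₁T}·N(d₁) = 0.524389;  Δ₂ = −e^{−q₂T}·N(d₂) = -0.266093
[vanilla: QRS call K=140.14]
σ√T = 0.5199·√0.3244 = 0.296115
d₁ = (ln(S/K) + (r+σ²/2)T) / (σ√T) = (ln(124.18/140.14) + (0.0597+0.5199²/2)·0.3244) / 0.296115 = (-0.120910 + 0.063209) / 0.296115 = -0.194861
d₂ = d₁ − σ√T = -0.194861 − 0.296115 = -0.490975
e^{−rT} = 0.980820
N(d₁) = 0.422751,  N(d₂) = 0.311722
price = S·N(d₁) − K·e^{−rT}·N(d₂) = 52.497227 − 42.846821 = 9.650406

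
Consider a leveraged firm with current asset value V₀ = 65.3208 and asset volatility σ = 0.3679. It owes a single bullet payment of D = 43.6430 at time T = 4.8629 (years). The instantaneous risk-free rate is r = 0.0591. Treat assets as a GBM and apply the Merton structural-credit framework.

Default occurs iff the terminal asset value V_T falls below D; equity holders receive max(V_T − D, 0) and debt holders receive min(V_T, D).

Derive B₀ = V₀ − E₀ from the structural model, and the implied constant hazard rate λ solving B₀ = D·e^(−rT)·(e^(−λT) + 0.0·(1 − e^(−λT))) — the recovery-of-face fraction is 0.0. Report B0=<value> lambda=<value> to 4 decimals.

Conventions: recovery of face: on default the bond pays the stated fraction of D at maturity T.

B0=28.8234 lambda=0.0262

Work the structural quantities from V₀ = 65.3208 against face 43.6430:
d₁ = [ln(V₀/D) + (r + σ²/2)T] / (σ√T)
   = [ln(65.3208/43.6430) + (0.0591 + 0.5·0.3679²)·4.8629] / (0.3679·√4.8629)
   = [0.403268 + 0.616495] / 0.811292 = 1.256961
d₂ = d₁ − σ√T = 1.256961 − 0.811292 = 0.445668
N(d₁) = 0.895616,  N(d₂) = 0.672082,  e^(−rT) = 0.750214
E₀ = V₀·N(d₁) − D·e^(−rT)·N(d₂)
   = 65.3208·0.895616 − 43.6430·0.750214·0.672082 = 36.497354
B₀ = V₀ − E₀ = 65.3208 − 36.497354 = 28.823446
e^(−λT) = (B₀·e^(rT)/D − 0)/(1 − 0) = (28.8234·1.332954/43.6430 − 0)/1 = 0.88033043
λ = −ln(0.88033043)/4.8629 = 0.026210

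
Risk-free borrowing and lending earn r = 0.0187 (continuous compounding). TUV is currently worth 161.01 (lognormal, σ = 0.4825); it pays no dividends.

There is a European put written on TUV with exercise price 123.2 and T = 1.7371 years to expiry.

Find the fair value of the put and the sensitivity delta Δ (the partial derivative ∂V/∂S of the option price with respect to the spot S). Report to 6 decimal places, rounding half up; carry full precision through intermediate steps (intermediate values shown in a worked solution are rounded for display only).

price = 17.750483
Δ = -0.214782

σ√T = 0.4825·√1.7371 = 0.635931
d₁ = (ln(S/K) + (r+σ²/2)T) / (σ√T) = (ln(161.01/123.2) + (0.0187+0.4825²/2)·1.7371) / 0.635931 = (0.267657 + 0.234688) / 0.635931 = 0.789937
d₂ = d₁ − σ√T = 0.789937 − 0.635931 = 0.154006
e^{−rT} = 0.968038
N(−d₁) = 0.214782,  N(−d₂) = 0.438802
Put price V = K·e^{−rT}·N(−d₂) − S·N(−d₁) = 52.332582 − 34.582099 = 17.750483
Δ = −N(−d₁) = -0.214782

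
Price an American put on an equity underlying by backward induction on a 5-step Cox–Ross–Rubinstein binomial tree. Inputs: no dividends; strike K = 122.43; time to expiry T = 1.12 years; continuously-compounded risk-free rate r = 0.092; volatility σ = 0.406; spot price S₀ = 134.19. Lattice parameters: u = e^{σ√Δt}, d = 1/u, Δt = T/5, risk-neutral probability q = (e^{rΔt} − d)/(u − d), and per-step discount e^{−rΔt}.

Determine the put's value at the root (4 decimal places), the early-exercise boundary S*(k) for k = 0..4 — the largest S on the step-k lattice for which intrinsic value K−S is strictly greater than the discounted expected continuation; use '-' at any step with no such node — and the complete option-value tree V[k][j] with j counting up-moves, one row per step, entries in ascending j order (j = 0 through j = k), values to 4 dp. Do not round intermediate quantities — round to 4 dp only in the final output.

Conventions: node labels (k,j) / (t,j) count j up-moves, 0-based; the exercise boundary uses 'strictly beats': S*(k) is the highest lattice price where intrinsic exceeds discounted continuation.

Δt=0.22400  u=1.21186  d=0.82518  q=0.50596  discount=0.97960
step 5 (expiry): payoffs max(K−S,0) = 71.0892 47.0310 11.6992 0.0000 0.0000 0.0000
step 4: (k=4,j=0): S=62.2177, K−S=60.2123, hold=57.7151 ⇒ V=60.2123 exercise | (k=4,j=1): S=91.3728, K−S=31.0572, hold=28.5600 ⇒ V=31.0572 exercise | (k=4,j=2): S=134.1900, K−S=0.0000, hold=5.6620 ⇒ V=5.6620 continue | (k=4,j=3): S=197.0712, K−S=0.0000, hold=0.0000 ⇒ V=0.0000 continue | (k=4,j=4): S=289.4185, K−S=0.0000, hold=0.0000 ⇒ V=0.0000 continue  boundary S*=91.3728
step 3: (k=3,j=0): S=75.3990, K−S=47.0310, hold=44.5338 ⇒ V=47.0310 exercise | (k=3,j=1): S=110.7308, K−S=11.6992, hold=17.8369 ⇒ V=17.8369 continue | (k=3,j=2): S=162.6192, K−S=0.0000, hold=2.7402 ⇒ V=2.7402 continue | (k=3,j=3): S=238.8222, K−S=0.0000, hold=0.0000 ⇒ V=0.0000 continue  boundary S*=75.3990
step 2: (k=2,j=0): S=91.3728, K−S=31.0572, hold=31.6021 ⇒ V=31.6021 continue | (k=2,j=1): S=134.1900, K−S=0.0000, hold=9.9906 ⇒ V=9.9906 continue | (k=2,j=2): S=197.0712, K−S=0.0000, hold=1.3262 ⇒ V=1.3262 continue  boundary S*=-
step 1: (k=1,j=0): S=110.7308, K−S=11.6992, hold=20.2460 ⇒ V=20.2460 continue | (k=1,j=1): S=162.6192, K−S=0.0000, hold=5.4924 ⇒ V=5.4924 continue  boundary S*=-
step 0: (k=0,j=0): S=134.1900, K−S=0.0000, hold=12.5206 ⇒ V=12.5206 continue  boundary S*=-

price = 12.5206
boundary = - - - 75.3990 91.3728
tree:
12.5206
20.2460 5.4924
31.6021 9.9906 1.3262
47.0310 17.8369 2.7402 0.0000
60.2123 31.0572 5.6620 0.0000 0.0000
71.0892 47.0310 11.6992 0.0000 0.0000 0.0000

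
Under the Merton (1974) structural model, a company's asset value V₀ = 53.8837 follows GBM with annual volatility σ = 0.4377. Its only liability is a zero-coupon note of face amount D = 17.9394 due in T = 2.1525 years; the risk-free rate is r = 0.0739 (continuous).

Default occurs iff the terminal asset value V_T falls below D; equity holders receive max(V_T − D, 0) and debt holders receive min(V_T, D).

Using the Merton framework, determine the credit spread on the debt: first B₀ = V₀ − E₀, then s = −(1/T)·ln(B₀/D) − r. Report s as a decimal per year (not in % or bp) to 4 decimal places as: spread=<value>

Work the structural quantities from V₀ = 53.8837 against face 17.9394:
d₁ = [ln(V₀/D) + (r + σ²/2)T] / (σ√T)
   = [ln(53.8837/17.9394) + (0.0739 + 0.5·0.4377²)·2.1525] / (0.4377·√2.1525)
   = [1.099829 + 0.365259] / 0.642167 = 2.281474
d₂ = d₁ − σ√T = 2.281474 − 0.642167 = 1.639307
N(d₁) = 0.988740,  N(d₂) = 0.949425,  e^(−rT) = 0.852937
E₀ = V₀·N(d₁) − D·e^(−rT)·N(d₂)
   = 53.8837·0.988740 − 17.9394·0.852937·0.949425 = 38.749635
B₀ = V₀ − E₀ = 53.8837 − 38.749635 = 15.134065
spread = −(1/T)·ln(B₀/D) − r = −(1/2.1525)·ln(15.134065/17.9394) − 0.0739 = 0.00510174

spread=0.0051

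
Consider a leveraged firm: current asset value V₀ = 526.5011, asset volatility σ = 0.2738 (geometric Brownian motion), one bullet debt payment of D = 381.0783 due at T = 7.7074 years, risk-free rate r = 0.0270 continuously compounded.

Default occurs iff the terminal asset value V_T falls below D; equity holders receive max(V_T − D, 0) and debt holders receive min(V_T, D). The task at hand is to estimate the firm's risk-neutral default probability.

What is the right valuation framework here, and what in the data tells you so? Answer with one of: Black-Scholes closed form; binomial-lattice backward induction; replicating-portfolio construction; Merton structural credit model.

framework: Merton structural credit model

Key observation: with the firm-asset dynamics (V₀ = 526.5011) and a single zero-coupon liability of face 381.0783 given, debt value, spread, and default probability all derive from the option view of the balance sheet.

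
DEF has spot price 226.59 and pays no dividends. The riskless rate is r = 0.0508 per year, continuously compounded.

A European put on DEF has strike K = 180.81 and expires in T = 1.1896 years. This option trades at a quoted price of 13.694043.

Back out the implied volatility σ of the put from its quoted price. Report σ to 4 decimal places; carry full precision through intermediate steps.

sigma = 0.4101

At σ = 0.4101 the Black–Scholes value reproduces the quote:
σ√T = 0.4101·√1.1896 = 0.447291
d₁ = (ln(S/K) + (r+σ²/2)T) / (σ√T) = (ln(226.59/180.81) + (0.0508+0.4101²/2)·1.1896) / 0.447291 = (0.225695 + 0.160466) / 0.447291 = 0.863334
d₂ = d₁ − σ√T = 0.863334 − 0.447291 = 0.416043
e^{−rT} = 0.941358
N(−d₁) = 0.193977,  N(−d₂) = 0.338689
V = K·e^{−rT}·N(−d₂) − S·N(−d₁) = 57.647248 − 43.953205 = 13.694043 (the quoted price), and the Black–Scholes price is strictly increasing in σ, so σ is unique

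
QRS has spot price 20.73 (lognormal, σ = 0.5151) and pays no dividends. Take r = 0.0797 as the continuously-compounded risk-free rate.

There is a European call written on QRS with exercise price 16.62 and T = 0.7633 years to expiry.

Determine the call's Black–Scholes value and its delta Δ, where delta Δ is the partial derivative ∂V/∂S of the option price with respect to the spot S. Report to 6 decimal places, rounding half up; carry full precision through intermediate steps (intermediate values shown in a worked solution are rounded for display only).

σ√T = 0.5151·√0.7633 = 0.450028
d₁ = (ln(S/K) + (r+σ²/2)T) / (σ√T) = (ln(20.73/16.62) + (0.0797+0.5151²/2)·0.7633) / 0.450028 = (0.220975 + 0.162097) / 0.450028 = 0.851220
d₂ = d₁ − σ√T = 0.851220 − 0.450028 = 0.401193
e^{−rT} = 0.940978
N(d₁) = 0.802676,  N(d₂) = 0.655861
Call price V = S·N(d₁) − K·e^{−rT}·N(d₂) = 16.639483 − 10.257048 = 6.382435
Δ = N(d₁) = 0.802676

price = 6.382435
Δ = 0.802676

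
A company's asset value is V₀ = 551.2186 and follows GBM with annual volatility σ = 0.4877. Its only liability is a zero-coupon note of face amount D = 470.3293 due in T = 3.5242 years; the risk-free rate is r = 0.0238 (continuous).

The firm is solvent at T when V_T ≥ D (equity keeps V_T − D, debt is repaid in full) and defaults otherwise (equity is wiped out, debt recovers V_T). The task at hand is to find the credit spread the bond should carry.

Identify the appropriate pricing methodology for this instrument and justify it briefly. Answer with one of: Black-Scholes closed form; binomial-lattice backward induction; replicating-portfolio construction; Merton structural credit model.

framework: Merton structural credit model

Key observation: a levered firm with one bullet debt due at 3.5242 years is the canonical structural-credit setup: equity is a call on the firm's assets struck at the face value.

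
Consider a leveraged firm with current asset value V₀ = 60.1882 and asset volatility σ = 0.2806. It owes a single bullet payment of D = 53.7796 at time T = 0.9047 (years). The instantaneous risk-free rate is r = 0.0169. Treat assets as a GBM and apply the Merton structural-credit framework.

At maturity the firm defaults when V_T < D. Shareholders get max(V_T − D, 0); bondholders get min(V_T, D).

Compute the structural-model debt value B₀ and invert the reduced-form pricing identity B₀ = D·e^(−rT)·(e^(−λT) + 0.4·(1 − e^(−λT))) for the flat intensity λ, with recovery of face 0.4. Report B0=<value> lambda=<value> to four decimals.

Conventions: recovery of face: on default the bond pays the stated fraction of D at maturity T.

Apply the equity-as-call identities (strike 53.7796, horizon 0.9047 years):
d₁ = [ln(V₀/D) + (r + σ²/2)T] / (σ√T)
   = [ln(60.1882/53.7796) + (0.0169 + 0.5·0.2806²)·0.9047] / (0.2806·√0.9047)
   = [0.112582 + 0.050906] / 0.266895 = 0.612556
d₂ = d₁ − σ√T = 0.612556 − 0.266895 = 0.345661
N(d₁) = 0.729915,  N(d₂) = 0.635201,  e^(−rT) = 0.984827
E₀ = V₀·N(d₁) − D·e^(−rT)·N(d₂)
   = 60.1882·0.729915 − 53.7796·0.984827·0.635201 = 10.289724
B₀ = V₀ − E₀ = 60.1882 − 10.289724 = 49.898476
e^(−λT) = (B₀·e^(rT)/D − 0.4)/(1 − 0.4) = (49.8985·1.015407/53.7796 − 0.4)/0.6 = 0.90354712
λ = −ln(0.90354712)/0.9047 = 0.112111

B0=49.8985 lambda=0.1121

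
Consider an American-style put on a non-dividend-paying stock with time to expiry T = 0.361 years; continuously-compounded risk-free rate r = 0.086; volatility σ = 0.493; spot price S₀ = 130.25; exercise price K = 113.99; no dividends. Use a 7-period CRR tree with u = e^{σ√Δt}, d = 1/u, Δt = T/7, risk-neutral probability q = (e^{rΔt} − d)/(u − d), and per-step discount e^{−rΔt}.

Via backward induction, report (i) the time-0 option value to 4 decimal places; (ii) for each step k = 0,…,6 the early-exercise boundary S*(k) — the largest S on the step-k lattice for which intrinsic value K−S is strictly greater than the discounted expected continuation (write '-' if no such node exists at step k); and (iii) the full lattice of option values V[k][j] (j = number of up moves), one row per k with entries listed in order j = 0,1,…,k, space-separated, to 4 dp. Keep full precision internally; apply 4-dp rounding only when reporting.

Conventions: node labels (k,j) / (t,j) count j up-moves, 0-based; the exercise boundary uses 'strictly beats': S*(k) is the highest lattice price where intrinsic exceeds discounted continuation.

price = 6.3566
boundary = - - - - 83.2316 93.0916 83.2316
tree:
6.3566
9.9270 2.7254
15.0568 4.7168 0.6925
22.0203 7.9986 1.3689 0.0000
30.7584 13.1916 2.7059 0.0000 0.0000
39.5740 20.8984 5.3486 0.0000 0.0000 0.0000
47.4560 30.7584 10.5725 0.0000 0.0000 0.0000 0.0000
54.5031 39.5740 20.8984 0.0000 0.0000 0.0000 0.0000 0.0000

Δt=0.05157, u=1.11846, d=0.89408, q=0.49185, disc=e^(-rΔt)=0.99557
k=7 terminal: V=max(K-S,0) → 54.5031 39.5740 20.8984 0.0000 0.0000 0.0000 0.0000 0.0000
k=6: j=0 S=66.5340 intr=47.4560 cont=46.9515 V=47.4560[EX]; j=1 S=83.2316 intr=30.7584 cont=30.2539 V=30.7584[EX]; j=2 S=104.1197 intr=9.8703 cont=10.5725 V=10.5725[hold]; j=3 S=130.2500 intr=0.0000 cont=0.0000 V=0.0000[hold]; j=4 S=162.9380 intr=0.0000 cont=0.0000 V=0.0000[hold]; j=5 S=203.8295 intr=0.0000 cont=0.0000 V=0.0000[hold]; j=6 S=254.9833 intr=0.0000 cont=0.0000 V=0.0000[hold]  S*(6)=83.2316
k=5: j=0 S=74.4160 intr=39.5740 cont=39.0696 V=39.5740[EX]; j=1 S=93.0916 intr=20.8984 cont=20.7378 V=20.8984[EX]; j=2 S=116.4543 intr=0.0000 cont=5.3486 V=5.3486[hold]; j=3 S=145.6800 intr=0.0000 cont=0.0000 V=0.0000[hold]; j=4 S=182.2404 intr=0.0000 cont=0.0000 V=0.0000[hold]; j=5 S=227.9761 intr=0.0000 cont=0.0000 V=0.0000[hold]  S*(5)=93.0916
k=4: j=0 S=83.2316 intr=30.7584 cont=30.2539 V=30.7584[EX]; j=1 S=104.1197 intr=9.8703 cont=13.1916 V=13.1916[hold]; j=2 S=130.2500 intr=0.0000 cont=2.7059 V=2.7059[hold]; j=3 S=162.9380 intr=0.0000 cont=0.0000 V=0.0000[hold]; j=4 S=203.8295 intr=0.0000 cont=0.0000 V=0.0000[hold]  S*(4)=83.2316
k=3: j=0 S=93.0916 intr=20.8984 cont=22.0203 V=22.0203[hold]; j=1 S=116.4543 intr=0.0000 cont=7.9986 V=7.9986[hold]; j=2 S=145.6800 intr=0.0000 cont=1.3689 V=1.3689[hold]; j=3 S=182.2404 intr=0.0000 cont=0.0000 V=0.0000[hold]  S*(3)=-
k=2: j=0 S=104.1197 intr=9.8703 cont=15.0568 V=15.0568[hold]; j=1 S=130.2500 intr=0.0000 cont=4.7168 V=4.7168[hold]; j=2 S=162.9380 intr=0.0000 cont=0.6925 V=0.6925[hold]  S*(2)=-
k=1: j=0 S=116.4543 intr=0.0000 cont=9.9270 V=9.9270[hold]; j=1 S=145.6800 intr=0.0000 cont=2.7254 V=2.7254[hold]  S*(1)=-
k=0: j=0 S=130.2500 intr=0.0000 cont=6.3566 V=6.3566[hold]  S*(0)=-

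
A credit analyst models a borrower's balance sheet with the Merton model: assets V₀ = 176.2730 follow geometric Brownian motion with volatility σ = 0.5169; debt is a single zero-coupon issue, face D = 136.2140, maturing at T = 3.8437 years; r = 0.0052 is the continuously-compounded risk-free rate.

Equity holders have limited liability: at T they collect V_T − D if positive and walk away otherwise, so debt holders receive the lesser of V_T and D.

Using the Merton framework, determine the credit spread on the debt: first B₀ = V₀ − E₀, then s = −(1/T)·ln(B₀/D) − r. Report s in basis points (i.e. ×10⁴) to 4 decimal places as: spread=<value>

spread=946.1120

With assets at 176.2730 and a single debt payment of 136.2140 at 3.8437 years:
d₁ = [ln(V₀/D) + (r + σ²/2)T] / (σ√T)
   = [ln(176.2730/136.2140) + (0.0052 + 0.5·0.5169²)·3.8437] / (0.5169·√3.8437)
   = [0.257807 + 0.533478] / 1.013401 = 0.780821
d₂ = d₁ − σ√T = 0.780821 − 1.013401 = -0.232580
N(d₁) = 0.782546,  N(d₂) = 0.408044,  e^(−rT) = 0.980211
E₀ = V₀·N(d₁) − D·e^(−rT)·N(d₂)
   = 176.2730·0.782546 − 136.2140·0.980211·0.408044 = 83.460356
B₀ = V₀ − E₀ = 176.2730 − 83.460356 = 92.812644
spread = −(1/T)·ln(B₀/D) − r = −(1/3.8437)·ln(92.812644/136.2140) − 0.0052 = 0.09461120
in basis points: 0.09461120 × 10⁴ = 946.1120 bp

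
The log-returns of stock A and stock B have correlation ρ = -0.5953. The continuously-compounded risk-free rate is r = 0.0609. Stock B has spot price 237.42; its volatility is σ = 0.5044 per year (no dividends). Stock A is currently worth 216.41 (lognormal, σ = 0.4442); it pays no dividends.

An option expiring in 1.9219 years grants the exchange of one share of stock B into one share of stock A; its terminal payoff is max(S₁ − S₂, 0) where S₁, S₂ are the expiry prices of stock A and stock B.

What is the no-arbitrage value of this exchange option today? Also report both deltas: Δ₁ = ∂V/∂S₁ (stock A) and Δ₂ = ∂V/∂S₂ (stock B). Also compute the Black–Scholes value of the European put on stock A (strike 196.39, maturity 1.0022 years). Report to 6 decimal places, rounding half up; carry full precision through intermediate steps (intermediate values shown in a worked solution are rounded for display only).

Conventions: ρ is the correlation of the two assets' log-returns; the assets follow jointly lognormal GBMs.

exchange price = 90.334127
Δ1 = 0.694520
Δ2 = -0.252577
price(stock A put K=196.39) = 21.635715

σ_eff = √(σ₁² + σ₂² − 2ρσ₁σ₂) = √(0.4442² + 0.5044² − 2·-0.5953·0.4442·0.5044) = 0.847639
d₁ = (ln(S₁/S₂) + (q₂ − q₁ + σ_eff²/2)T) / (σ_eff√T) = (ln(216.41/237.42) + (0.0 − 0.0 + 0.359246)·1.9219) / 1.175104 = 0.508703
d₂ = d₁ − σ_eff√T = 0.508703 − 1.175104 = -0.666401
N(d₁) = 0.694520,  N(d₂) = 0.252577
V = S₁·e^{−q₁T}·N(d₁) − S₂·e^{−q₂T}·N(d₂) = 150.301031 − 59.966904 = 90.334127
Δ₁ = e^{−q₁T}·N(d₁) = 0.694520;  Δ₂ = −e^{−q₂T}·N(d₂) = -0.252577
[vanilla: stock A put K=196.39]
σ√T = 0.4442·√1.0022 = 0.444688
d₁ = (ln(S/K) + (r+σ²/2)T) / (σ√T) = (ln(216.41/196.39) + (0.0609+0.4442²/2)·1.0022) / 0.444688 = (0.097072 + 0.159908) / 0.444688 = 0.577888
d₂ = d₁ − σ√T = 0.577888 − 0.444688 = 0.133200
e^{−rT} = 0.940791
N(−d₁) = 0.281670,  N(−d₂) = 0.447018
price = K·e^{−rT}·N(−d₂) − S·N(−d₁) = 82.591881 − 60.956166 = 21.635715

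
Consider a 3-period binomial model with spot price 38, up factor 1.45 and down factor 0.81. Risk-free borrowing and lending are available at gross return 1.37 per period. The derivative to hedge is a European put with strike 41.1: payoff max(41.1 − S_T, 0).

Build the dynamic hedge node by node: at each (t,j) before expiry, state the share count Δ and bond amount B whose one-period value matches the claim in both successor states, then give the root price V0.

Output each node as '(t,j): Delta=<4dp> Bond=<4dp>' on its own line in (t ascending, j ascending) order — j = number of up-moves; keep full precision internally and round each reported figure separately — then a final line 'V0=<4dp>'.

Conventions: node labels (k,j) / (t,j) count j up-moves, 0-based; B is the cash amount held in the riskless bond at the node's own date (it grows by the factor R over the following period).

Under the risk-neutral measure, an up-move has probability p* = (R−d)/(u−d) = 0.8750 and values discount at R = 1.37.
At maturity the claim pays: V(3,0)=20.9052, V(3,1)=4.9489, V(3,2)=0.0000, V(3,3)=0.0000
Node (2,0) S=24.9318: V=(p*·4.9489+(1−p*)·20.9052)/1.37=5.0682; Δ=(4.9489−20.9052)/(36.1511−20.1948)=-1.0000; B=V−Δ·S=30.0000
Node (2,1) S=44.6310: V=(p*·0.0000+(1−p*)·4.9489)/1.37=0.4515; Δ=(0.0000−4.9489)/(64.7150−36.1511)=-0.1733; B=V−Δ·S=8.1842
Node (2,2) S=79.8950: V=(p*·0.0000+(1−p*)·0.0000)/1.37=0.0000; Δ=(0.0000−0.0000)/(115.8477−64.7150)=0.0000; B=V−Δ·S=0.0000
Node (1,0) S=30.7800: V=(p*·0.4515+(1−p*)·5.0682)/1.37=0.7508; Δ=(0.4515−5.0682)/(44.6310−24.9318)=-0.2344; B=V−Δ·S=7.9643
Node (1,1) S=55.1000: V=(p*·0.0000+(1−p*)·0.4515)/1.37=0.0412; Δ=(0.0000−0.4515)/(79.8950−44.6310)=-0.0128; B=V−Δ·S=0.7467
Node (0,0) S=38.0000: V=(p*·0.0412+(1−p*)·0.7508)/1.37=0.0948; Δ=(0.0412−0.7508)/(55.1000−30.7800)=-0.0292; B=V−Δ·S=1.2036
As a check, the time-0 holding Δ(0,0)·S0 + B(0,0) comes to 0.0948 — exactly V0.

(0,0): Delta=-0.0292 Bond=1.2036
(1,0): Delta=-0.2344 Bond=7.9643
(1,1): Delta=-0.0128 Bond=0.7467
(2,0): Delta=-1.0000 Bond=30.0000
(2,1): Delta=-0.1733 Bond=8.1842
(2,2): Delta=0.0000 Bond=0.0000
V0=0.0948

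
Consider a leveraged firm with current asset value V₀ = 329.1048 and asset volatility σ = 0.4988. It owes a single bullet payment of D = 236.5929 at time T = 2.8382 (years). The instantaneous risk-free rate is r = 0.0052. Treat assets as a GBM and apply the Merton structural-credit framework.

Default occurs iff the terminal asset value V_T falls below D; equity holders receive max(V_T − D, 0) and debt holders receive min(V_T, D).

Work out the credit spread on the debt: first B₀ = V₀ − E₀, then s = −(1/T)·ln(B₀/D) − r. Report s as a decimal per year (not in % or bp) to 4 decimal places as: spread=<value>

Equity is a call on the firm's assets struck at D = 236.5929:
d₁ = [ln(V₀/D) + (r + σ²/2)T] / (σ√T)
   = [ln(329.1048/236.5929) + (0.0052 + 0.5·0.4988²)·2.8382] / (0.4988·√2.8382)
   = [0.330035 + 0.367833] / 0.840326 = 0.830473
d₂ = d₁ − σ√T = 0.830473 − 0.840326 = -0.009854
N(d₁) = 0.796864,  N(d₂) = 0.496069,  e^(−rT) = 0.985350
E₀ = V₀·N(d₁) − D·e^(−rT)·N(d₂)
   = 329.1048·0.796864 − 236.5929·0.985350·0.496069 = 146.604869
B₀ = V₀ − E₀ = 329.1048 − 146.604869 = 182.499931
spread = −(1/T)·ln(B₀/D) − r = −(1/2.8382)·ln(182.499931/236.5929) − 0.0052 = 0.08626330

spread=0.0863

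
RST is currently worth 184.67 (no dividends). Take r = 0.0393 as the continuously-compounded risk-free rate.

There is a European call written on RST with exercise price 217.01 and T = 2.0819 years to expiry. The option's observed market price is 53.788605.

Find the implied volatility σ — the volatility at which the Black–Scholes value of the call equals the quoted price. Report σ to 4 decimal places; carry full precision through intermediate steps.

At σ = 0.5680 the Black–Scholes value reproduces the quote:
σ√T = 0.568·√2.0819 = 0.819555
d₁ = (ln(S/K) + (r+σ²/2)T) / (σ√T) = (ln(184.67/217.01) + (0.0393+0.568²/2)·2.0819) / 0.819555 = (-0.161373 + 0.417654) / 0.819555 = 0.312708
d₂ = d₁ − σ√T = 0.312708 − 0.819555 = -0.506848
e^{−rT} = 0.921439
N(d₁) = 0.622749,  N(d₂) = 0.306131
V = S·N(d₁) − K·e^{−rT}·N(d₂) = 115.002979 − 61.214373 = 53.788605 (the observed quote) — the price is monotone increasing in volatility, hence this σ is the only solution

sigma = 0.5680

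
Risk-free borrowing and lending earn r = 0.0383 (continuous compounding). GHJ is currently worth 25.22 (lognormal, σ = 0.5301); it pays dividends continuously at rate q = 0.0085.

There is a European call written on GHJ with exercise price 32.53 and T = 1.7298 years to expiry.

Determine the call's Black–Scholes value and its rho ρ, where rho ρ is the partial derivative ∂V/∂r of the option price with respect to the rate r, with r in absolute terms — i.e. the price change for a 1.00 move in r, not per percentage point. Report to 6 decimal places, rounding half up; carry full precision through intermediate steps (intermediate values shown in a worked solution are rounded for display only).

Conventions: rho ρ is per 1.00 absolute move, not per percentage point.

σ√T = 0.5301·√1.7298 = 0.697197
d₁ = (ln(S/K) + (r−q+σ²/2)T) / (σ√T) = (ln(25.22/32.53) + (0.0383−0.0085+0.5301²/2)·1.7298) / 0.697197 = (-0.254525 + 0.294590) / 0.697197 = 0.057465
d₂ = d₁ − σ√T = 0.057465 − 0.697197 = -0.639732
e^{−rT} = 0.935896
e^{−qT} = 0.985404
N(d₁) = 0.522913,  N(d₂) = 0.261173
Call price V = S·e^{−qT}·N(d₁) − K·e^{−rT}·N(d₂) = 12.995373 − 7.951343 = 5.044031
ρ = K·T·e^{−rT}·N(d₂) = 13.754232

price = 5.044031
ρ = 13.754232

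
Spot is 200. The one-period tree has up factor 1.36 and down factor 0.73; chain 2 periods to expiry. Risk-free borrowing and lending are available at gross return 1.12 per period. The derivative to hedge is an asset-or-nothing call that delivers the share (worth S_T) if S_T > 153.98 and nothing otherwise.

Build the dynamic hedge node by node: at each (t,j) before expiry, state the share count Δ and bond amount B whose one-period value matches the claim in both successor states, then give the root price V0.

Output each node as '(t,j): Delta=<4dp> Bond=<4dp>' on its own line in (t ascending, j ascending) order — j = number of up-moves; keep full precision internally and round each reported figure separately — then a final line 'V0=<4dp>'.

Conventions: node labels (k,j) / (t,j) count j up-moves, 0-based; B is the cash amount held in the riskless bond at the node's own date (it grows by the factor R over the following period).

(0,0): Delta=1.2877 Bond=-69.8729
(1,0): Delta=2.1587 Bond=-205.4263
(1,1): Delta=1.0000 Bond=0.0000
V0=187.6695

Under the risk-neutral measure, an up-move has probability p* = (R−d)/(u−d) = 0.6190 and values discount at R = 1.12.
Expiry values: V(2,0)=0.0000, V(2,1)=198.5600, V(2,2)=369.9200
(1,0): S=146.0000. Δ = (V_up−V_dn)/(S_up−S_dn) = (198.5600−0.0000)/(198.5600−106.5800) = 2.1587. V = [p*·198.5600 + (1−p*)·0.0000]/1.12 = 109.7483. B = V − Δ·S = -205.4263.
(1,1): S=272.0000. Δ = (V_up−V_dn)/(S_up−S_dn) = (369.9200−198.5600)/(369.9200−198.5600) = 1.0000. V = [p*·369.9200 + (1−p*)·198.5600]/1.12 = 272.0000. B = V − Δ·S = 0.0000.
(0,0): S=200.0000. Δ = (V_up−V_dn)/(S_up−S_dn) = (272.0000−109.7483)/(272.0000−146.0000) = 1.2877. V = [p*·272.0000 + (1−p*)·109.7483]/1.12 = 187.6695. B = V − Δ·S = -69.8729.
Check: Δ(0,0)·S0 + B(0,0) = 187.6695 = V0.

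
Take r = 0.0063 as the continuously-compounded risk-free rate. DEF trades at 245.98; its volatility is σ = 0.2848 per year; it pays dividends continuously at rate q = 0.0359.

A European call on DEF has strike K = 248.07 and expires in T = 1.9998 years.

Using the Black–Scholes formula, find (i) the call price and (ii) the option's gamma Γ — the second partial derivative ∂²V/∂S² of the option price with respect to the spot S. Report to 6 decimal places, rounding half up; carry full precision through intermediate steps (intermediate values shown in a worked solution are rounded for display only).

price = 30.328530
Γ = 0.003746

σ√T = 0.2848·√1.9998 = 0.402748
d₁ = (ln(S/K) + (r−q+σ²/2)T) / (σ√T) = (ln(245.98/248.07) + (0.0063−0.0359+0.2848²/2)·1.9998) / 0.402748 = (-0.008461 + 0.021909) / 0.402748 = 0.033391
d₂ = d₁ − σ√T = 0.033391 − 0.402748 = -0.369357
e^{−rT} = 0.987480
e^{−qT} = 0.930724
N(d₁) = 0.513319,  N(d₂) = 0.355931
Call price V = S·e^{−qT}·N(d₁) − K·e^{−rT}·N(d₂) = 117.518854 − 87.190324 = 30.328530
φ(d₁) = (1/√(2π))·e^{−d₁²/2} = 0.398720
Γ = e^{−qT}·φ(d₁) / (S·σ·√T) = 0.003746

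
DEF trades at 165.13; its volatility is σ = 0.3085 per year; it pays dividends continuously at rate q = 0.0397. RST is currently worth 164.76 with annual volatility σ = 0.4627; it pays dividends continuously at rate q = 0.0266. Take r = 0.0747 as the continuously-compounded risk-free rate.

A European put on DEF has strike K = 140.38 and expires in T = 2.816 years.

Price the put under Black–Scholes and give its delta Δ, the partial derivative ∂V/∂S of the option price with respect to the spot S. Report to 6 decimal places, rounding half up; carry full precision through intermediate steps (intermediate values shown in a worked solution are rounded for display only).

price = 12.964007
Δ = -0.199202

σ√T = 0.3085·√2.816 = 0.517692
d₁ = (ln(S/K) + (r−q+σ²/2)T) / (σ√T) = (ln(165.13/140.38) + (0.0747−0.0397+0.3085²/2)·2.816) / 0.517692 = (0.162380 + 0.232563) / 0.517692 = 0.762891
d₂ = d₁ − σ√T = 0.762891 − 0.517692 = 0.245199
e^{−rT} = 0.810296
e^{−qT} = 0.894227
N(−d₁) = 0.222764,  N(−d₂) = 0.403151
Put price V = K·e^{−rT}·N(−d₂) − S·e^{−qT}·N(−d₁) = 45.858214 − 32.894207 = 12.964007
Δ = −e^{−qT}·N(−d₁) = -0.199202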